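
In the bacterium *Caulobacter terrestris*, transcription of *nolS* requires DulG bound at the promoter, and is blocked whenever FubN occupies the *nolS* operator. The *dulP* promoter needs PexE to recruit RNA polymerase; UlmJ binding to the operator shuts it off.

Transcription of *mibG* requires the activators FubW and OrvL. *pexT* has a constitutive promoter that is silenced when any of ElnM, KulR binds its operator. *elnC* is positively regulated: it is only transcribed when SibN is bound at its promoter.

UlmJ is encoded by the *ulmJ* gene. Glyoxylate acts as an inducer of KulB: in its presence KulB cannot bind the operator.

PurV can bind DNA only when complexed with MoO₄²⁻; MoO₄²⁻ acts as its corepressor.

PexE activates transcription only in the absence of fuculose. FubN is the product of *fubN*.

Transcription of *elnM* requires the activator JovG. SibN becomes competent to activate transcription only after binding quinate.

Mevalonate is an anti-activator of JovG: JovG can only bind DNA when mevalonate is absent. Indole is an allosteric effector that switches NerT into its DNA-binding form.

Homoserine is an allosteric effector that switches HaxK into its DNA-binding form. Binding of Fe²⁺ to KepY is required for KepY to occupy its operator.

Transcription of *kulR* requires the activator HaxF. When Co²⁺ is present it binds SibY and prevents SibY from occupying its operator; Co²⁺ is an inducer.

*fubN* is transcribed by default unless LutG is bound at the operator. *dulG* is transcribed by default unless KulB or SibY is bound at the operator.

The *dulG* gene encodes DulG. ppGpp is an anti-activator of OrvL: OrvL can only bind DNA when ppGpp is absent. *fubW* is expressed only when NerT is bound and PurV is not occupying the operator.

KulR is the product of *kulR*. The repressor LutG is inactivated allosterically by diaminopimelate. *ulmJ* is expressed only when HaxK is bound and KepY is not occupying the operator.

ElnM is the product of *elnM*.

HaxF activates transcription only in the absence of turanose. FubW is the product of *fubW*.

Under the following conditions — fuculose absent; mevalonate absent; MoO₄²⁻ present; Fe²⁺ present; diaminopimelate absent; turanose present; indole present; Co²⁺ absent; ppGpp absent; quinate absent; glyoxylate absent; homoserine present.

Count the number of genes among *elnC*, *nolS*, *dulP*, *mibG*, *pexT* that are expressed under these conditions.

1

Quinate is absent, so SibN is inactive.
Required activator SibN is absent, so *elnC* is not transcribed.
→ *elnC* is OFF.
Glyoxylate is absent, so KulB is active.
Co²⁺ is absent, so SibY is active.
With repressor KulB bound, *dulG* is not transcribed.
So DulG is not produced.
Diaminopimelate is absent, so LutG is active.
With repressor LutG bound, *fubN* is not transcribed.
So FubN is not produced.
Required activator DulG is absent, so *nolS* is not transcribed.
→ *nolS* is OFF.
Fuculose is absent, so PexE is active.
Fe²⁺ is present, so KepY is active.
Homoserine is present, so HaxK is active.
With repressor KepY bound, *ulmJ* is not transcribed.
So UlmJ is not produced.
No repressor is bound and PexE is active, so *dulP* is transcribed.
→ *dulP* is ON.
Indole is present, so NerT is active.
MoO₄²⁻ is present, so PurV is active.
With repressor PurV bound, *fubW* is not transcribed.
So FubW is not produced.
ppGpp is absent, so OrvL is active.
Required activator FubW is absent, so *mibG* is not transcribed.
→ *mibG* is OFF.
Mevalonate is absent, so JovG is active.
No repressor is bound and JovG is active, so *elnM* is transcribed.
So ElnM is produced and active.
Turanose is present, so HaxF is inactive.
Required activator HaxF is absent, so *kulR* is not transcribed.
So KulR is not produced.
With repressor ElnM bound, *pexT* is not transcribed.
→ *pexT* is OFF.
1 of the 5 genes is transcribed.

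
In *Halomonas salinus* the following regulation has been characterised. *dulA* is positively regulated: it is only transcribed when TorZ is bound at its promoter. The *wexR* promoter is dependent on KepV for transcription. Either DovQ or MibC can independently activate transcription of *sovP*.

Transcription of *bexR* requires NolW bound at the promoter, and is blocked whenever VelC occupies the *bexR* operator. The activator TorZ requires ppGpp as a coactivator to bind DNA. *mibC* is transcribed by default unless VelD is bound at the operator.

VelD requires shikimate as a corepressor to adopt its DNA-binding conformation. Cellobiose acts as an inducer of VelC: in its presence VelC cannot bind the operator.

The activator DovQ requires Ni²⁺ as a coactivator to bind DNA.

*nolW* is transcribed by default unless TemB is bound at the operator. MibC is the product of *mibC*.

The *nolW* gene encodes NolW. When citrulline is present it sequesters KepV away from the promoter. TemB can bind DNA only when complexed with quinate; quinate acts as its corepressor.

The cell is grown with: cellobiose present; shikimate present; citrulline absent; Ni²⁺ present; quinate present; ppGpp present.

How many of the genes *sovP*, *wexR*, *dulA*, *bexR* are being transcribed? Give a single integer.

3

Ni²⁺ is present, so DovQ is active.
Shikimate is present, so VelD is active.
With repressor VelD bound, *mibC* is not transcribed.
So MibC is not produced.
Activator DovQ is present, so *sovP* is transcribed.
→ *sovP* is ON.
Citrulline is absent, so KepV is active.
No repressor is bound and KepV is active, so *wexR* is transcribed.
→ *wexR* is ON.
ppGpp is present, so TorZ is active.
No repressor is bound and TorZ is active, so *dulA* is transcribed.
→ *dulA* is ON.
Cellobiose is present, so VelC is inactive.
Quinate is present, so TemB is active.
With repressor TemB bound, *nolW* is not transcribed.
So NolW is not produced.
Required activator NolW is absent, so *bexR* is not transcribed.
→ *bexR* is OFF.
3 of the 4 genes are transcribed.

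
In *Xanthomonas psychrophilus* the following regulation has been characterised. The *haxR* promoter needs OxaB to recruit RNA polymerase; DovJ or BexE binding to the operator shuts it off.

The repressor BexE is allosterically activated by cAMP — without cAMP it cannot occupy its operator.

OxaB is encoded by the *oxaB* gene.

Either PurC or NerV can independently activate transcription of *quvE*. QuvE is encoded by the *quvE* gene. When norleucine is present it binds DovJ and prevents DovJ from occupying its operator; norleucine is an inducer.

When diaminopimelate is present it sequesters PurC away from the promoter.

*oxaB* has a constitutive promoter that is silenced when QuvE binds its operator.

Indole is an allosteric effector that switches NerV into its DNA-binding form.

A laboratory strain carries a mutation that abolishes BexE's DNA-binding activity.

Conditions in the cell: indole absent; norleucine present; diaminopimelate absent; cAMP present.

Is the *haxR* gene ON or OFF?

Norleucine is present, so DovJ is inactive.
Diaminopimelate is absent, so PurC is active.
Indole is absent, so NerV is inactive.
Activator PurC is present, so *quvE* is transcribed.
So QuvE is produced and active.
With repressor QuvE bound, *oxaB* is not transcribed.
So OxaB is not produced.
BexE is non-functional in this strain, so it has no effect.
Required activator OxaB is absent, so *haxR* is not transcribed.

OFF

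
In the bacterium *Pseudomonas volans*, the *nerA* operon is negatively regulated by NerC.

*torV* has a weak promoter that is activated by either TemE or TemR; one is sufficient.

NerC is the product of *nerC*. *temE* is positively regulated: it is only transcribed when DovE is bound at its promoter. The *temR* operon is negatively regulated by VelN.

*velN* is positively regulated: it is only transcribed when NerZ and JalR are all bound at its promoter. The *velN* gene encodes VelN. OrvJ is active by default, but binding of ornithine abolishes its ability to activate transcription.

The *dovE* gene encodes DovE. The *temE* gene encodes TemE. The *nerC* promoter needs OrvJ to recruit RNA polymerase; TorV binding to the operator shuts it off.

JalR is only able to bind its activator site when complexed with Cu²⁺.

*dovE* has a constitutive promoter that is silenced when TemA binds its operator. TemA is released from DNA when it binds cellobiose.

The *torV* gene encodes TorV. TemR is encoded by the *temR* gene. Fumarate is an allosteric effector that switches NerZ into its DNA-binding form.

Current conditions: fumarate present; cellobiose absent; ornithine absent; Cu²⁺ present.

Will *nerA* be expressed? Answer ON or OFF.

OFF

Cellobiose is absent, so TemA is active.
With repressor TemA bound, *dovE* is not transcribed.
So DovE is not produced.
Required activator DovE is absent, so *temE* is not transcribed.
So TemE is not produced.
Fumarate is present, so NerZ is active.
Cu²⁺ is present, so JalR is active.
No repressor is bound and NerZ and JalR are active, so *velN* is transcribed.
So VelN is produced and active.
With repressor VelN bound, *temR* is not transcribed.
So TemR is not produced.
No activator is available at the *torV* promoter, so *torV* is not transcribed.
So TorV is not produced.
Ornithine is absent, so OrvJ is active.
No repressor is bound and OrvJ is active, so *nerC* is transcribed.
So NerC is produced and active.
With repressor NerC bound, *nerA* is not transcribed.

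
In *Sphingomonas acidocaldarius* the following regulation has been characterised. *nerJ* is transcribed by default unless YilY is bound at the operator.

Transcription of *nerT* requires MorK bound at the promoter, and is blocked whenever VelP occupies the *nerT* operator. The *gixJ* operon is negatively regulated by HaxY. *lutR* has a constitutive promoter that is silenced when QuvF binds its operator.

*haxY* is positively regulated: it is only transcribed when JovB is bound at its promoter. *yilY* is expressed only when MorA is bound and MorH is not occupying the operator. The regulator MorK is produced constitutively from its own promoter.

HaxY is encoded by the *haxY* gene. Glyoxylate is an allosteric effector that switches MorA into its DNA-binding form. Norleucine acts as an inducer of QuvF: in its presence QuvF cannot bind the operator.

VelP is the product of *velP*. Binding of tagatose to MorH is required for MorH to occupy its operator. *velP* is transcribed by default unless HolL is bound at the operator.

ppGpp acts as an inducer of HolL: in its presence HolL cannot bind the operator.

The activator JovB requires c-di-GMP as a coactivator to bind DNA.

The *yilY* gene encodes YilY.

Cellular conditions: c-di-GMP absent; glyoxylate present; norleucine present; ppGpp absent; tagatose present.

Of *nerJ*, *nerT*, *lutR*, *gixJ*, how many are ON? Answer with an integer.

Glyoxylate is present, so MorA is active.
Tagatose is present, so MorH is active.
With repressor MorH bound, *yilY* is not transcribed.
So YilY is not produced.
With no repressor bound, *nerJ* is transcribed.
→ *nerJ* is ON.
ppGpp is absent, so HolL is active.
With repressor HolL bound, *velP* is not transcribed.
So VelP is not produced.
MorK is produced constitutively and is active.
No repressor is bound and MorK is active, so *nerT* is transcribed.
→ *nerT* is ON.
Norleucine is present, so QuvF is inactive.
With no repressor bound, *lutR* is transcribed.
→ *lutR* is ON.
c-di-GMP is absent, so JovB is inactive.
Required activator JovB is absent, so *haxY* is not transcribed.
So HaxY is not produced.
With no repressor bound, *gixJ* is transcribed.
→ *gixJ* is ON.
4 of the 4 genes are transcribed.

4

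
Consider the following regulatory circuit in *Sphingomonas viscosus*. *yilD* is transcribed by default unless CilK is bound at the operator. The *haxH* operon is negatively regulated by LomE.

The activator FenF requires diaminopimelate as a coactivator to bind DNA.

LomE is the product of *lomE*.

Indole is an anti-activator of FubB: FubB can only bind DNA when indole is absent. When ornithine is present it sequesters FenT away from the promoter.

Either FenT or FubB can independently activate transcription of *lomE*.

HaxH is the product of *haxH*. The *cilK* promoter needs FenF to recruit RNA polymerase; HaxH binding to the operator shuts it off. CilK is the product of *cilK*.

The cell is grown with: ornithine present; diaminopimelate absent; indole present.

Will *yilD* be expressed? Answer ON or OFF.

Ornithine is present, so FenT is inactive.
Indole is present, so FubB is inactive.
No activator is available at the *lomE* promoter, so *lomE* is not transcribed.
So LomE is not produced.
With no repressor bound, *haxH* is transcribed.
So HaxH is produced and active.
Diaminopimelate is absent, so FenF is inactive.
With repressor HaxH bound, *cilK* is not transcribed.
So CilK is not produced.
With no repressor bound, *yilD* is transcribed.

ON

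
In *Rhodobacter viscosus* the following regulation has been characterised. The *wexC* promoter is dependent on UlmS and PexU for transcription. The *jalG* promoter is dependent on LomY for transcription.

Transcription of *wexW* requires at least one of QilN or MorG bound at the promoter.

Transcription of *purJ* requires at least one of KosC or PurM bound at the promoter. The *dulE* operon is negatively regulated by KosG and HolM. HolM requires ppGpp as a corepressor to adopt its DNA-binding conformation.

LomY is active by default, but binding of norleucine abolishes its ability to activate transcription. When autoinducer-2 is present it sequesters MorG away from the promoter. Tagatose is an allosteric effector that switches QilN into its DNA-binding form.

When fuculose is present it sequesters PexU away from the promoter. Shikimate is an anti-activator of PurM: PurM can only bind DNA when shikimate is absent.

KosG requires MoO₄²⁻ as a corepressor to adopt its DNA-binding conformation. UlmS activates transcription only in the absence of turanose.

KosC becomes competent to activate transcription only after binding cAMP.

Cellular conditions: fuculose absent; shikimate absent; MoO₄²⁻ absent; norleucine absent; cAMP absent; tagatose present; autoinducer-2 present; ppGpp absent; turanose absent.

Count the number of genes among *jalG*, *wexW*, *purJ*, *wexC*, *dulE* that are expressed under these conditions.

Norleucine is absent, so LomY is active.
No repressor is bound and LomY is active, so *jalG* is transcribed.
→ *jalG* is ON.
Tagatose is present, so QilN is active.
Autoinducer-2 is present, so MorG is inactive.
Activator QilN is present, so *wexW* is transcribed.
→ *wexW* is ON.
cAMP is absent, so KosC is inactive.
Shikimate is absent, so PurM is active.
Activator PurM is present, so *purJ* is transcribed.
→ *purJ* is ON.
Turanose is absent, so UlmS is active.
Fuculose is absent, so PexU is active.
No repressor is bound and UlmS and PexU are active, so *wexC* is transcribed.
→ *wexC* is ON.
MoO₄²⁻ is absent, so KosG is inactive.
ppGpp is absent, so HolM is inactive.
With no repressor bound, *dulE* is transcribed.
→ *dulE* is ON.
5 of the 5 genes are transcribed.

5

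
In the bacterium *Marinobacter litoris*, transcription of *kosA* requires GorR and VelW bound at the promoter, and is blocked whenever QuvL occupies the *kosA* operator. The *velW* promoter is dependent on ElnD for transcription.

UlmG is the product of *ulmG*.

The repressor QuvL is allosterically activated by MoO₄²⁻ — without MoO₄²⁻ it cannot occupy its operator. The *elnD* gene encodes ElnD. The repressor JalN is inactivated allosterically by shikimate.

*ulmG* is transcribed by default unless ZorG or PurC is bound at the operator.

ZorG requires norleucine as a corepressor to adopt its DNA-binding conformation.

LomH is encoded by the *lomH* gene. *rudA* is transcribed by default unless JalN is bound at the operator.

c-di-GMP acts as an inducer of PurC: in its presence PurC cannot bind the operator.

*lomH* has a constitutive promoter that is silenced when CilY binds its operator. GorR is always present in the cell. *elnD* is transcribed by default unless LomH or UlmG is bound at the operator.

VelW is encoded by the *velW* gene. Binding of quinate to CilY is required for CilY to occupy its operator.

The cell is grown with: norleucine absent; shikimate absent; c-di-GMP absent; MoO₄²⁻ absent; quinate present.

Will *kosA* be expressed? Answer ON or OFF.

ON

GorR is produced constitutively and is active.
MoO₄²⁻ is absent, so QuvL is inactive.
Quinate is present, so CilY is active.
With repressor CilY bound, *lomH* is not transcribed.
So LomH is not produced.
Norleucine is absent, so ZorG is inactive.
c-di-GMP is absent, so PurC is active.
With repressor PurC bound, *ulmG* is not transcribed.
So UlmG is not produced.
With no repressor bound, *elnD* is transcribed.
So ElnD is produced and active.
No repressor is bound and ElnD is active, so *velW* is transcribed.
So VelW is produced and active.
No repressor is bound and GorR and VelW are active, so *kosA* is transcribed.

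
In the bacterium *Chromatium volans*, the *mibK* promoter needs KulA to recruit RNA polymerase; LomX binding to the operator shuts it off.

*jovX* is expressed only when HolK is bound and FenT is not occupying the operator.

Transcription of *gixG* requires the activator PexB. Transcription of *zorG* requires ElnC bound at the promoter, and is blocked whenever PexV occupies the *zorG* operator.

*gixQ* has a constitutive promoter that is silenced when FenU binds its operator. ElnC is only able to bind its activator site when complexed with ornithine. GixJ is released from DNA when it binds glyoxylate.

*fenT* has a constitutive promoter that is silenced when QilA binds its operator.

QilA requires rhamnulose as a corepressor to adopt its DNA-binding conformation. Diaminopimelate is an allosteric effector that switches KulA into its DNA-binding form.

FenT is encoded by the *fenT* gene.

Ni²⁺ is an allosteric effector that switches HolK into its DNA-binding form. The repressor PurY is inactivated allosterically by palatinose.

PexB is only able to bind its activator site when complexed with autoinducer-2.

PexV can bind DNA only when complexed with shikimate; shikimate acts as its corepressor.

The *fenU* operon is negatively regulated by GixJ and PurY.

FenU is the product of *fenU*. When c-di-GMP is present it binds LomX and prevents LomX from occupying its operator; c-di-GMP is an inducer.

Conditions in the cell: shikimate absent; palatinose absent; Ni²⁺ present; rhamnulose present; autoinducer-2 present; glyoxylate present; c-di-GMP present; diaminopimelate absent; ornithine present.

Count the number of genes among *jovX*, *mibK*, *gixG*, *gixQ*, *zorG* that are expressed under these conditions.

4

Ni²⁺ is present, so HolK is active.
Rhamnulose is present, so QilA is active.
With repressor QilA bound, *fenT* is not transcribed.
So FenT is not produced.
No repressor is bound and HolK is active, so *jovX* is transcribed.
→ *jovX* is ON.
c-di-GMP is present, so LomX is inactive.
Diaminopimelate is absent, so KulA is inactive.
Required activator KulA is absent, so *mibK* is not transcribed.
→ *mibK* is OFF.
Autoinducer-2 is present, so PexB is active.
No repressor is bound and PexB is active, so *gixG* is transcribed.
→ *gixG* is ON.
Glyoxylate is present, so GixJ is inactive.
Palatinose is absent, so PurY is active.
With repressor PurY bound, *fenU* is not transcribed.
So FenU is not produced.
With no repressor bound, *gixQ* is transcribed.
→ *gixQ* is ON.
Shikimate is absent, so PexV is inactive.
Ornithine is present, so ElnC is active.
No repressor is bound and ElnC is active, so *zorG* is transcribed.
→ *zorG* is ON.
4 of the 5 genes are transcribed.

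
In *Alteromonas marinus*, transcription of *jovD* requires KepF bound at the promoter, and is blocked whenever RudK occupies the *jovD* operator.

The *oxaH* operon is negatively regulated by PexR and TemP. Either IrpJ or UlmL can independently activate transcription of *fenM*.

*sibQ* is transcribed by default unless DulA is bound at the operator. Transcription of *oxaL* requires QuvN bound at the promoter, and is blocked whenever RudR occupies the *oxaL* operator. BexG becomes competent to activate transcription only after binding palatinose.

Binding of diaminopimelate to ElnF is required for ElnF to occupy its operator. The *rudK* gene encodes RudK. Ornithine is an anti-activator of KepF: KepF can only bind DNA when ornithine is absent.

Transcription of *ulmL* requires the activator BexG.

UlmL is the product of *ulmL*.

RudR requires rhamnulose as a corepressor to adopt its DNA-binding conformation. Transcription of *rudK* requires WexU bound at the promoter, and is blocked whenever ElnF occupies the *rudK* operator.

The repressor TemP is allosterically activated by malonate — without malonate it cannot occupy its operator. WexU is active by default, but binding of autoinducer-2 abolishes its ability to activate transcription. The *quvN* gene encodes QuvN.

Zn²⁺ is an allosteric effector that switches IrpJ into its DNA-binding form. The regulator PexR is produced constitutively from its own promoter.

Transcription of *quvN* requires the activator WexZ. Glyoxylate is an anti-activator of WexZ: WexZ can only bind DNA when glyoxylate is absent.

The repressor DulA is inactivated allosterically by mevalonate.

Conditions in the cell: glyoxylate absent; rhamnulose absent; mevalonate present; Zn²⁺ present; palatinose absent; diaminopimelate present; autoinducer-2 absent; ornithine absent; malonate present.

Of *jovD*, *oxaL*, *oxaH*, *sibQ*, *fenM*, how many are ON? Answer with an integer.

Ornithine is absent, so KepF is active.
Autoinducer-2 is absent, so WexU is active.
Diaminopimelate is present, so ElnF is active.
With repressor ElnF bound, *rudK* is not transcribed.
So RudK is not produced.
No repressor is bound and KepF is active, so *jovD* is transcribed.
→ *jovD* is ON.
Glyoxylate is absent, so WexZ is active.
No repressor is bound and WexZ is active, so *quvN* is transcribed.
So QuvN is produced and active.
Rhamnulose is absent, so RudR is inactive.
No repressor is bound and QuvN is active, so *oxaL* is transcribed.
→ *oxaL* is ON.
PexR is produced constitutively and is active.
Malonate is present, so TemP is active.
With repressor PexR bound, *oxaH* is not transcribed.
→ *oxaH* is OFF.
Mevalonate is present, so DulA is inactive.
With no repressor bound, *sibQ* is transcribed.
→ *sibQ* is ON.
Zn²⁺ is present, so IrpJ is active.
Palatinose is absent, so BexG is inactive.
Required activator BexG is absent, so *ulmL* is not transcribed.
So UlmL is not produced.
Activator IrpJ is present, so *fenM* is transcribed.
→ *fenM* is ON.
4 of the 5 genes are transcribed.

4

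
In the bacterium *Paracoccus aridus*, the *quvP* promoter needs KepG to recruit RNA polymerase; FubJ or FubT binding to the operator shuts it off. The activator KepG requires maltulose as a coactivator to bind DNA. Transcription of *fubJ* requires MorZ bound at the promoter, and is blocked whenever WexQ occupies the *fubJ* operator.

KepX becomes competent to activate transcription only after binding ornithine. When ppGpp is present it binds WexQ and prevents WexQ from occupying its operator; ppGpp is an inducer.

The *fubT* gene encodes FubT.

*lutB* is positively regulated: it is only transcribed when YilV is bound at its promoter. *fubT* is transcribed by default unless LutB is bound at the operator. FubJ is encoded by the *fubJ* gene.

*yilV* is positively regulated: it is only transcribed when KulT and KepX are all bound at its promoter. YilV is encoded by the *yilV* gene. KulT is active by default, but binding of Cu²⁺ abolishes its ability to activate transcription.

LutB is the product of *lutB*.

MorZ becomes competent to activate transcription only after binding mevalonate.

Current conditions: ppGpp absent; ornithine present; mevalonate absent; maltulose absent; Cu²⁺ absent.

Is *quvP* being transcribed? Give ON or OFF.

OFF

Maltulose is absent, so KepG is inactive.
ppGpp is absent, so WexQ is active.
Mevalonate is absent, so MorZ is inactive.
With repressor WexQ bound, *fubJ* is not transcribed.
So FubJ is not produced.
Cu²⁺ is absent, so KulT is active.
Ornithine is present, so KepX is active.
No repressor is bound and KulT and KepX are active, so *yilV* is transcribed.
So YilV is produced and active.
No repressor is bound and YilV is active, so *lutB* is transcribed.
So LutB is produced and active.
With repressor LutB bound, *fubT* is not transcribed.
So FubT is not produced.
Required activator KepG is absent, so *quvP* is not transcribed.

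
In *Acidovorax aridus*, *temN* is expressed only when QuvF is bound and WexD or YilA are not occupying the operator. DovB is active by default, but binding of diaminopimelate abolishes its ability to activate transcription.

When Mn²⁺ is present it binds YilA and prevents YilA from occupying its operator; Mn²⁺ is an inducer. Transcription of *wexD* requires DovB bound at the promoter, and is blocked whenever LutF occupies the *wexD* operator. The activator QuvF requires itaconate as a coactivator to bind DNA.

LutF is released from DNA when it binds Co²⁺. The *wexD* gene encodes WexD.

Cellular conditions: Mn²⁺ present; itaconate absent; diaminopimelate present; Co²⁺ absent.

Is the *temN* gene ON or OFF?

Co²⁺ is absent, so LutF is active.
Diaminopimelate is present, so DovB is inactive.
With repressor LutF bound, *wexD* is not transcribed.
So WexD is not produced.
Mn²⁺ is present, so YilA is inactive.
Itaconate is absent, so QuvF is inactive.
Required activator QuvF is absent, so *temN* is not transcribed.

OFF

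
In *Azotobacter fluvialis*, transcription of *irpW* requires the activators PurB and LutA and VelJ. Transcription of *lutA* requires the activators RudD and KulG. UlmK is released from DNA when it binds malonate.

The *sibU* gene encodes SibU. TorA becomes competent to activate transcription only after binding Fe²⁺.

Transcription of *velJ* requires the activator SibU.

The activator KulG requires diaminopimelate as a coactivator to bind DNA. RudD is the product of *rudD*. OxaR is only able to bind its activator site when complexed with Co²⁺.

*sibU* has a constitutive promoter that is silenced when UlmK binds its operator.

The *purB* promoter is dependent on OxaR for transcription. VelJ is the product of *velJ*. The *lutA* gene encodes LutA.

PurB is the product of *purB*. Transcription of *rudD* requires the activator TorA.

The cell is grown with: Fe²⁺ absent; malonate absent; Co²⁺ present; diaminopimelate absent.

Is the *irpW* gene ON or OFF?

Co²⁺ is present, so OxaR is active.
No repressor is bound and OxaR is active, so *purB* is transcribed.
So PurB is produced and active.
Fe²⁺ is absent, so TorA is inactive.
Required activator TorA is absent, so *rudD* is not transcribed.
So RudD is not produced.
Diaminopimelate is absent, so KulG is inactive.
Required activator RudD is absent, so *lutA* is not transcribed.
So LutA is not produced.
Malonate is absent, so UlmK is active.
With repressor UlmK bound, *sibU* is not transcribed.
So SibU is not produced.
Required activator SibU is absent, so *velJ* is not transcribed.
So VelJ is not produced.
Required activator LutA is absent, so *irpW* is not transcribed.

OFF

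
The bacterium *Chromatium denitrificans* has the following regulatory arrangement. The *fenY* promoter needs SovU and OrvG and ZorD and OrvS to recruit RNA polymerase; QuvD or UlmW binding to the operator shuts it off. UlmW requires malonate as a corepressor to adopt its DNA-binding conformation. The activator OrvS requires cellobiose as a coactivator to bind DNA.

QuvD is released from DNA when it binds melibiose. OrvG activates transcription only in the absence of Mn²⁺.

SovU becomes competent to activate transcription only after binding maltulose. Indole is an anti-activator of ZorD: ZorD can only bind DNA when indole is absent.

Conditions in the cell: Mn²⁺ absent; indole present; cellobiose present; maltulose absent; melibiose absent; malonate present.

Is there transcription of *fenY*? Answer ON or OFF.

Maltulose is absent, so SovU is inactive.
Melibiose is absent, so QuvD is active.
Malonate is present, so UlmW is active.
Mn²⁺ is absent, so OrvG is active.
Indole is present, so ZorD is inactive.
Cellobiose is present, so OrvS is active.
With repressor QuvD bound, *fenY* is not transcribed.

OFF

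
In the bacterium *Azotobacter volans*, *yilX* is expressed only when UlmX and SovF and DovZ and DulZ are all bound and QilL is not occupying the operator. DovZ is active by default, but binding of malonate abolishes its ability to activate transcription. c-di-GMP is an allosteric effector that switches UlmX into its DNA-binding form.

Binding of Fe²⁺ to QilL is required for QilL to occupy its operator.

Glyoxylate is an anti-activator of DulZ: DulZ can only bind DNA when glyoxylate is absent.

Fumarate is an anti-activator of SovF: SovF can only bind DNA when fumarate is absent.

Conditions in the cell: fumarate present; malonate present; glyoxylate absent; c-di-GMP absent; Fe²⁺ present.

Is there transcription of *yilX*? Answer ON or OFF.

c-di-GMP is absent, so UlmX is inactive.
Fumarate is present, so SovF is inactive.
Malonate is present, so DovZ is inactive.
Fe²⁺ is present, so QilL is active.
Glyoxylate is absent, so DulZ is active.
With repressor QilL bound, *yilX* is not transcribed.

OFF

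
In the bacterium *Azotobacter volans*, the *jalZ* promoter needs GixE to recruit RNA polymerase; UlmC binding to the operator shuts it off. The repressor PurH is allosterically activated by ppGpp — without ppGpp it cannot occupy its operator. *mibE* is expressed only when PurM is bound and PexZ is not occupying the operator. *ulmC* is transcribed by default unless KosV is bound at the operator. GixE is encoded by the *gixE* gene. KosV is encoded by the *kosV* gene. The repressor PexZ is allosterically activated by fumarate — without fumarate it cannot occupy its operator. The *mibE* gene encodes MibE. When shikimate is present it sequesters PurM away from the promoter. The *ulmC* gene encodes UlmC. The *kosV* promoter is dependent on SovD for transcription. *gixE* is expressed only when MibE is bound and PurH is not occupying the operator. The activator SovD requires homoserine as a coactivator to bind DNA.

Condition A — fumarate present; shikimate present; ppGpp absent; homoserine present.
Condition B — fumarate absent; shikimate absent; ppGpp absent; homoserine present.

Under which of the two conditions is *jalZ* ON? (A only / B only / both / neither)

B only

Condition A:
Fumarate is present, so PexZ is active.
Shikimate is present, so PurM is inactive.
With repressor PexZ bound, *mibE* is not transcribed.
So MibE is not produced.
ppGpp is absent, so PurH is inactive.
Required activator MibE is absent, so *gixE* is not transcribed.
So GixE is not produced.
Homoserine is present, so SovD is active.
No repressor is bound and SovD is active, so *kosV* is transcribed.
So KosV is produced and active.
With repressor KosV bound, *ulmC* is not transcribed.
So UlmC is not produced.
Required activator GixE is absent, so *jalZ* is not transcribed.
→ *jalZ* is OFF in A.
Condition B:
Fumarate is absent, so PexZ is inactive.
Shikimate is absent, so PurM is active.
No repressor is bound and PurM is active, so *mibE* is transcribed.
So MibE is produced and active.
ppGpp is absent, so PurH is inactive.
No repressor is bound and MibE is active, so *gixE* is transcribed.
So GixE is produced and active.
Homoserine is present, so SovD is active.
No repressor is bound and SovD is active, so *kosV* is transcribed.
So KosV is produced and active.
With repressor KosV bound, *ulmC* is not transcribed.
So UlmC is not produced.
No repressor is bound and GixE is active, so *jalZ* is transcribed.
→ *jalZ* is ON in B.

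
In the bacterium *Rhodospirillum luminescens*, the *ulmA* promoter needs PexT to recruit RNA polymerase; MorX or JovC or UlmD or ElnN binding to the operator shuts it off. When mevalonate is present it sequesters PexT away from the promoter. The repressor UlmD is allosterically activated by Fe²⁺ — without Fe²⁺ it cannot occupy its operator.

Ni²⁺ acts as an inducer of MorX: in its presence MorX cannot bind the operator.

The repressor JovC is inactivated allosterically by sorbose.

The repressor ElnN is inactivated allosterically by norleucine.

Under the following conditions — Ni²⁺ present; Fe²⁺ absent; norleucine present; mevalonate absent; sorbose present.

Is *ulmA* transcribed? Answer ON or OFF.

ON

Ni²⁺ is present, so MorX is inactive.
Mevalonate is absent, so PexT is active.
Sorbose is present, so JovC is inactive.
Fe²⁺ is absent, so UlmD is inactive.
Norleucine is present, so ElnN is inactive.
No repressor is bound and PexT is active, so *ulmA* is transcribed.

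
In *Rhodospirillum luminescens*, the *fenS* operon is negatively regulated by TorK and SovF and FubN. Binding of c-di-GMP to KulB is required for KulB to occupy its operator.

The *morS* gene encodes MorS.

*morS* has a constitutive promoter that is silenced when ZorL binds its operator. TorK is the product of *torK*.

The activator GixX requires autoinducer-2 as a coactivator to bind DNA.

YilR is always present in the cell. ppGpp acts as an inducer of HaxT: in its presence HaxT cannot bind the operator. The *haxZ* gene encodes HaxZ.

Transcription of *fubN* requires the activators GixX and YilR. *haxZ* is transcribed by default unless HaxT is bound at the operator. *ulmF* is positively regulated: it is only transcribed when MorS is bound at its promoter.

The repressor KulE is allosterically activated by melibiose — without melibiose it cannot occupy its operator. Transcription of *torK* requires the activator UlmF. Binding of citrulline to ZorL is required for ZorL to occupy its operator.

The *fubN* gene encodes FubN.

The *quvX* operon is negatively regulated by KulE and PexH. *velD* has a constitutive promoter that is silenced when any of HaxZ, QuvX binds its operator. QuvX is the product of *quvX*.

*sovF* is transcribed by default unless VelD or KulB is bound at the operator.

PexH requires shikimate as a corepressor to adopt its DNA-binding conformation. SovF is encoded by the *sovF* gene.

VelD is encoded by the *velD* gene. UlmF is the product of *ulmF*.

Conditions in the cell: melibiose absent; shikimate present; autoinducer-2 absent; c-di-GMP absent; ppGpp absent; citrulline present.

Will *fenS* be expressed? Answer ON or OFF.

ON

Citrulline is present, so ZorL is active.
With repressor ZorL bound, *morS* is not transcribed.
So MorS is not produced.
Required activator MorS is absent, so *ulmF* is not transcribed.
So UlmF is not produced.
Required activator UlmF is absent, so *torK* is not transcribed.
So TorK is not produced.
ppGpp is absent, so HaxT is active.
With repressor HaxT bound, *haxZ* is not transcribed.
So HaxZ is not produced.
Melibiose is absent, so KulE is inactive.
Shikimate is present, so PexH is active.
With repressor PexH bound, *quvX* is not transcribed.
So QuvX is not produced.
With no repressor bound, *velD* is transcribed.
So VelD is produced and active.
c-di-GMP is absent, so KulB is inactive.
With repressor VelD bound, *sovF* is not transcribed.
So SovF is not produced.
Autoinducer-2 is absent, so GixX is inactive.
YilR is produced constitutively and is active.
Required activator GixX is absent, so *fubN* is not transcribed.
So FubN is not produced.
With no repressor bound, *fenS* is transcribed.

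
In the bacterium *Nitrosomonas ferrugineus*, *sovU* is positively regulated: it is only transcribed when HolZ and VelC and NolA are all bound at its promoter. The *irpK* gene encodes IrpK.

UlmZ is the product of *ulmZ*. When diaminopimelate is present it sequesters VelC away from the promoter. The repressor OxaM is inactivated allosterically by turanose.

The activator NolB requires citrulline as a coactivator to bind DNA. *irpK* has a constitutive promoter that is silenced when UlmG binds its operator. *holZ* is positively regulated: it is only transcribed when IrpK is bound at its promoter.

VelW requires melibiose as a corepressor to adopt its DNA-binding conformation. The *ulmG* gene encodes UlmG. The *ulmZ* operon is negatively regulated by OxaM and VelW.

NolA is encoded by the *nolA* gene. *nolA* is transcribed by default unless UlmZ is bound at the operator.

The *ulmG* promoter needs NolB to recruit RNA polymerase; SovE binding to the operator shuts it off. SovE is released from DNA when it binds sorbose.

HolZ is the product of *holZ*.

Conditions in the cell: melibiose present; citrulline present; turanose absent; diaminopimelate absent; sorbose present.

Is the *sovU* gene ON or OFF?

OFF

Citrulline is present, so NolB is active.
Sorbose is present, so SovE is inactive.
No repressor is bound and NolB is active, so *ulmG* is transcribed.
So UlmG is produced and active.
With repressor UlmG bound, *irpK* is not transcribed.
So IrpK is not produced.
Required activator IrpK is absent, so *holZ* is not transcribed.
So HolZ is not produced.
Diaminopimelate is absent, so VelC is active.
Turanose is absent, so OxaM is active.
Melibiose is present, so VelW is active.
With repressor OxaM bound, *ulmZ* is not transcribed.
So UlmZ is not produced.
With no repressor bound, *nolA* is transcribed.
So NolA is produced and active.
Required activator HolZ is absent, so *sovU* is not transcribed.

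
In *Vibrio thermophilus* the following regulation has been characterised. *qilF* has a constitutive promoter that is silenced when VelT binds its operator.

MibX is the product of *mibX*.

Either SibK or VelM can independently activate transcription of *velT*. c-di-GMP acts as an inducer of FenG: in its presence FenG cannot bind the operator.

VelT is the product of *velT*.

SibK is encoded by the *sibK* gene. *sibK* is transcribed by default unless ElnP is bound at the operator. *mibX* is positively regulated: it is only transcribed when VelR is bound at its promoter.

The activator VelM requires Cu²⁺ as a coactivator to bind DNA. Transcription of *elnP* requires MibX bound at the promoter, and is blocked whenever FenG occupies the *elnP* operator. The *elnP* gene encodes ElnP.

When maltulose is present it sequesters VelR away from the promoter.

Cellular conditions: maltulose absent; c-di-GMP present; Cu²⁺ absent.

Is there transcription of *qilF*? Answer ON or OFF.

ON

Maltulose is absent, so VelR is active.
No repressor is bound and VelR is active, so *mibX* is transcribed.
So MibX is produced and active.
c-di-GMP is present, so FenG is inactive.
No repressor is bound and MibX is active, so *elnP* is transcribed.
So ElnP is produced and active.
With repressor ElnP bound, *sibK* is not transcribed.
So SibK is not produced.
Cu²⁺ is absent, so VelM is inactive.
No activator is available at the *velT* promoter, so *velT* is not transcribed.
So VelT is not produced.
With no repressor bound, *qilF* is transcribed.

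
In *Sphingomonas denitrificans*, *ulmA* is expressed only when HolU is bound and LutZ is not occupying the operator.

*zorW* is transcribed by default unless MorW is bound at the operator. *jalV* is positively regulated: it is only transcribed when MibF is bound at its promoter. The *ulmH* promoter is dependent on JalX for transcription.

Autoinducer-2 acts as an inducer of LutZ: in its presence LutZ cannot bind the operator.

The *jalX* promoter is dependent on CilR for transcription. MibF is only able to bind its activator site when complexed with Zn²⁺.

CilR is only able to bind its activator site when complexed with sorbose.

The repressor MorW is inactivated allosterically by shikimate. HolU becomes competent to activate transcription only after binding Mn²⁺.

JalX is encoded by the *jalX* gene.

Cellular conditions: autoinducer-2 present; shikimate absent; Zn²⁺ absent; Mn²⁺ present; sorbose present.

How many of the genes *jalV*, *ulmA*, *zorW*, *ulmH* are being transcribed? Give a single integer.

2

Zn²⁺ is absent, so MibF is inactive.
Required activator MibF is absent, so *jalV* is not transcribed.
→ *jalV* is OFF.
Autoinducer-2 is present, so LutZ is inactive.
Mn²⁺ is present, so HolU is active.
No repressor is bound and HolU is active, so *ulmA* is transcribed.
→ *ulmA* is ON.
Shikimate is absent, so MorW is active.
With repressor MorW bound, *zorW* is not transcribed.
→ *zorW* is OFF.
Sorbose is present, so CilR is active.
No repressor is bound and CilR is active, so *jalX* is transcribed.
So JalX is produced and active.
No repressor is bound and JalX is active, so *ulmH* is transcribed.
→ *ulmH* is ON.
2 of the 4 genes are transcribed.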